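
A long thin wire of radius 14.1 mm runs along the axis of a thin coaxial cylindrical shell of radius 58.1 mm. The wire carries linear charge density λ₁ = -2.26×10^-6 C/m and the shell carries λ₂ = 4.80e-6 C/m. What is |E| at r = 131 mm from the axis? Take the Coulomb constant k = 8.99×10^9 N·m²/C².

3.49×10^5 N/C

By cylindrical symmetry E is radial; use a coaxial Gaussian cylinder of radius 131 mm and length L (r > 58.1 mm, enclosing both).
λ_enc = λ₁ + λ₂ = (-2.26×10^-6) + (4.80e-6) = 2.54×10^-6 C/m.
Gauss's law: E·2πrL = λ_enc L/ε₀.
E = 2k|λ_enc|/r = 2(8.99×10^9)(2.54e-6)/(0.131) = 3.49×10^5 N/C.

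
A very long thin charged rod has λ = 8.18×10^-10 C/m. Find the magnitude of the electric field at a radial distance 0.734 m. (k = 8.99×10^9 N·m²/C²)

By cylindrical symmetry E is radial; use a coaxial Gaussian cylinder of radius 0.734 m and length L.
Q_enc = λL, so λ_enc = 8.18e-10 C/m.
By Gauss's law (flux through the curved wall only), E·2πrL = λ_enc L/ε₀.
E = 2k|λ_enc|/r = 2(8.99×10^9)(8.18×10^-10)/(0.734) = 20 N/C.

|E| = 20 N/C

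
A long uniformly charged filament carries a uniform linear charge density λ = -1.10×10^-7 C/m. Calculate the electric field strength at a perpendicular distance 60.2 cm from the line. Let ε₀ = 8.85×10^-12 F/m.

Coaxial Gaussian cylinder, radius r = 60.2 cm, length L.
Q_enc = λL, so λ_enc = -1.10×10^-7 C/m.
Gauss's law: E·2πrL = λ_enc L/ε₀.
E = |λ_enc|/(2πε₀r) = (1.10e-7)/(2π·8.85×10^-12·0.602) = 3.29×10^3 N/C.

3.29×10^3 V/m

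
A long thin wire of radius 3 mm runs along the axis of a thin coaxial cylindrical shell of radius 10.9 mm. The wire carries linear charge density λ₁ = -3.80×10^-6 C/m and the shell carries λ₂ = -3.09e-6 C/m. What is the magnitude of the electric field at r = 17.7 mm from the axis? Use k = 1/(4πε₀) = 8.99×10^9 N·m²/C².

|E| = 7.00×10^6 N/C

By cylindrical symmetry E is radial; use a coaxial Gaussian cylinder of radius 17.7 mm and length L (r > 10.9 mm, enclosing both).
λ_enc = λ₁ + λ₂ = (-3.80×10^-6) + (-3.09×10^-6) = -6.89×10^-6 C/m.
Applying ∮E·dA = Q_enc/ε₀ with the end caps contributing no flux:
E = 2k|λ_enc|/r = 2(8.99×10^9)(6.89×10^-6)/(0.0177) = 7.00×10^6 N/C.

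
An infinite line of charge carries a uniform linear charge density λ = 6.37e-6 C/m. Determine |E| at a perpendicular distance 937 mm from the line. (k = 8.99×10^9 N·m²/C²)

1.22×10^5 V/m

Take a coaxial cylindrical Gaussian surface of radius r = 937 mm and length L.
Q_enc = λL, so λ_enc = 6.37×10^-6 C/m.
Applying ∮E·dA = Q_enc/ε₀ with the end caps contributing no flux:
E = 2k|λ_enc|/r = 2(8.99×10^9)(6.37×10^-6)/(0.937) = 1.22×10^5 N/C.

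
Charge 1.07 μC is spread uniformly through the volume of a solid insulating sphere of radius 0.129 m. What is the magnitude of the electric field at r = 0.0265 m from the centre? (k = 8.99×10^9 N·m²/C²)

|E| ≈ 1.19×10^5 V/m

Use a concentric Gaussian sphere at r = 0.0265 m (r < R).
For a uniform sphere the enclosed fraction is (r/R)³, so Q_enc = (1.07 μC)(0.0265/0.129)³ = 9.276e-9 C.
By Gauss's law, ∮E·dA = E·4πr² = Q_enc/ε₀.
E = k|Q_enc|/r² = (8.99×10^9)(9.276e-9)/(0.0265)² = 1.19e5 N/C.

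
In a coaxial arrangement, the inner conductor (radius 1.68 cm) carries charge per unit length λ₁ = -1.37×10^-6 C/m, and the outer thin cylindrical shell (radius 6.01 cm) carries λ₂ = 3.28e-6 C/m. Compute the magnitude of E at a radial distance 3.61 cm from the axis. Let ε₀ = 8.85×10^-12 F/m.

6.82×10^5 V/m

Take a coaxial cylindrical Gaussian surface of radius r = 3.61 cm and length L (between the conductors, 1.68 cm < r < 6.01 cm).
Only the inner wire is enclosed; the outer shell contributes nothing inside itself. λ_enc = λ₁ = -1.37×10^-6 C/m.
Applying ∮E·dA = Q_enc/ε₀ with the end caps contributing no flux:
E = |λ_enc|/(2πε₀r) = (1.37e-6)/(2π·8.85×10^-12·0.0361) = 6.82×10^5 N/C.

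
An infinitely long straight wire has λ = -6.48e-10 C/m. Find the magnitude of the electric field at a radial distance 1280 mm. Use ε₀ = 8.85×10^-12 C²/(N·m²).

|E| = 9.1 N/C

Take a coaxial cylindrical Gaussian surface of radius r = 1280 mm and length L.
Q_enc = λL, so λ_enc = -6.48×10^-10 C/m.
Gauss's law: E·2πrL = λ_enc L/ε₀.
E = |λ_enc|/(2πε₀r) = (6.48×10^-10)/(2π·8.85×10^-12·1.28) = 9.1 N/C.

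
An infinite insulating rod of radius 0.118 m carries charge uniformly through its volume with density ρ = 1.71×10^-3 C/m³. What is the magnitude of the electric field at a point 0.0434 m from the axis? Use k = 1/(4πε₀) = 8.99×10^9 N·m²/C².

4.19×10^6 N/C

Coaxial Gaussian cylinder, radius r = 0.0434 m, length L (r < R).
Charge inside radius r per length L is ρ·πr²·L, so λ_enc = ρπr² = 1.012e-5 C/m.
By Gauss's law (flux through the curved wall only), E·2πrL = λ_enc L/ε₀.
E = 2k|λ_enc|/r = 2(8.99×10^9)(1.012×10^-5)/(0.0434) = 4.19×10^6 N/C.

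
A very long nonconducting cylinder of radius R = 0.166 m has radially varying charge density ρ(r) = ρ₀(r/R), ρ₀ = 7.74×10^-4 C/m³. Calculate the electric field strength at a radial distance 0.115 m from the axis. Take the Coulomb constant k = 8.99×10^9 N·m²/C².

|E| ≈ 2.32×10^6 V/m

Coaxial Gaussian cylinder, radius r = 0.115 m, length L (r < R).
Integrating ρ over the cross-section to radius r: λ_enc = (2πρ₀/R) ∫₀^r r'^2 dr' = 2πρ₀ r^3/(3·R) = 1.485×10^-5 C/m.
By Gauss's law (flux through the curved wall only), E·2πrL = λ_enc L/ε₀.
E = 2k|λ_enc|/r = 2(8.99×10^9)(1.485×10^-5)/(0.115) = 2.32e6 N/C.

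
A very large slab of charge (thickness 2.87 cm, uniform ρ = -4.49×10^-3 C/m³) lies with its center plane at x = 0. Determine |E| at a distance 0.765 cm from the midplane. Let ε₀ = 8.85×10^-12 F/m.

E = 3.88×10^6 N/C

By symmetry E is perpendicular to the slab. A Gaussian pillbox from −0.765 cm to +0.765 cm (face area A) lies entirely within the slab.
Q_enc = ρ·(2x)·A and flux = 2EA, so 2EA = 2ρxA/ε₀ ⇒ E = |ρ|x/ε₀.
E = (4.49×10^-3)(0.00765)/(8.85×10^-12) = 3.88e6 N/C.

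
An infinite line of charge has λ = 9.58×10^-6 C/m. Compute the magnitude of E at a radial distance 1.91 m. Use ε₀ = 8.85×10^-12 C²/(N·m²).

By cylindrical symmetry E is radial; use a coaxial Gaussian cylinder of radius 1.91 m and length L.
Q_enc = λL, so λ_enc = 9.58×10^-6 C/m.
Gauss's law: E·2πrL = λ_enc L/ε₀.
E = |λ_enc|/(2πε₀r) = (9.58e-6)/(2π·8.85×10^-12·1.91) = 9.02×10^4 N/C.

E ≈ 9.02×10^4 N/C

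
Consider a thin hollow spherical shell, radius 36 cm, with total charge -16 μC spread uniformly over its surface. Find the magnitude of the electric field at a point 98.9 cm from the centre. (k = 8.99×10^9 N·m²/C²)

E ≈ 1.47×10^5 N/C

By spherical symmetry E is radial; choose a Gaussian sphere of radius r = 98.9 cm (r > 36 cm).
The entire shell is enclosed: Q_enc = -1.60×10^-5 C.
Since E is radial and uniform over the Gaussian sphere, Φ = E·4πr² = Q_enc/ε₀.
E = k|Q_enc|/r² = (8.99×10^9)(1.60e-5)/(0.989)² = 1.47e5 N/C.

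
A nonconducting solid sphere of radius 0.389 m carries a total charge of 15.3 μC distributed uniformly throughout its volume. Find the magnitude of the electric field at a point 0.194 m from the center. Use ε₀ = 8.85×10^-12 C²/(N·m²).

Symmetry ⇒ E = E(r) r̂. Gaussian sphere of radius r = 0.194 m (r < R).
Only the charge within r is enclosed: Q_enc = Q·(r/R)³ = (15.3 μC)·(0.194 m/0.389 m)³ = 1.898e-6 C.
Applying ∮E·dA = Q_enc/ε₀ with Φ = E(4πr²):
E = |Q_enc|/(4πε₀r²) = (1.898×10^-6)/(4π·8.85×10^-12·(0.194)²) = 4.53e5 N/C.

E ≈ 4.53×10^5 N/C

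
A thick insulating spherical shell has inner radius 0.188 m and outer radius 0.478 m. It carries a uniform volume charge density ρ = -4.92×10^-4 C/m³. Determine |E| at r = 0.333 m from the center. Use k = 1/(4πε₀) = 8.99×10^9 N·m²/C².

E = 5.06×10^6 N/C

Use a concentric Gaussian sphere at r = 0.333 m (within the shell material, 0.188 m < r < 0.478 m).
Enclosed charge is the volume from a to r: Q_enc = (4π/3)ρ(r³ − a³) = -6.241×10^-5 C.
Since E is radial and uniform over the Gaussian sphere, Φ = E·4πr² = Q_enc/ε₀.
E = k|Q_enc|/r² = (8.99×10^9)(6.241×10^-5)/(0.333)² = 5.06×10^6 N/C.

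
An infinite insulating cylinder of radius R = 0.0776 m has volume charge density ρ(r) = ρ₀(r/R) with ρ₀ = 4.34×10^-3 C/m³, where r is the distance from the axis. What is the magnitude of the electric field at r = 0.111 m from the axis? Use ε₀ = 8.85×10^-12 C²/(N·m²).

|E| = 8.87×10^6 V/m

Choose a coaxial cylinder of radius r = 0.111 m (arbitrary length L) as the Gaussian surface (r > R, full charge per length enclosed).
λ_enc = 2π ∫₀^R ρ₀(r'/R)^1 r' dr' = 2πρ₀R²/3 = 5.474e-5 C/m.
Gauss's law: E·2πrL = λ_enc L/ε₀.
E = |λ_enc|/(2πε₀r) = (5.474×10^-5)/(2π·8.85×10^-12·0.111) = 8.87e6 N/C.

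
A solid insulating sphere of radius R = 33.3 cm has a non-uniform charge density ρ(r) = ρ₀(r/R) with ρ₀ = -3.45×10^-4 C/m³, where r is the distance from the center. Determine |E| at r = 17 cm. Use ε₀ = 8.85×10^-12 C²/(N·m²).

By spherical symmetry E is radial; choose a Gaussian sphere of radius r = 17 cm (r < R).
Q_enc = ∫₀^r ρ(r')·4πr'² dr' = (4πρ₀/R) ∫₀^r r'^3 dr' = 4πρ₀ r^4/(4·R) = -2.718×10^-6 C.
By Gauss's law, ∮E·dA = E·4πr² = Q_enc/ε₀.
E = |Q_enc|/(4πε₀r²) = (2.718×10^-6)/(4π·8.85×10^-12·(0.17)²) = 8.46×10^5 N/C.

8.46×10^5 V/m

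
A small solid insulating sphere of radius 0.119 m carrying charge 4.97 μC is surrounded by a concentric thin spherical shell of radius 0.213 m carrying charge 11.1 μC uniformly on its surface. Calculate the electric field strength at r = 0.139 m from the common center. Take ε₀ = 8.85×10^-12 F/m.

Symmetry ⇒ E = E(r) r̂. Gaussian sphere of radius r = 0.139 m (between the bodies, 0.119 m < r < 0.213 m).
Only the inner charge is enclosed; the outer shell contributes nothing inside itself. Q_enc = 4.97 μC = 4.97e-6 C.
Applying ∮E·dA = Q_enc/ε₀ with Φ = E(4πr²):
E = |Q_enc|/(4πε₀r²) = (4.97×10^-6)/(4π·8.85×10^-12·(0.139)²) = 2.31e6 N/C.

E = 2.31×10^6 N/C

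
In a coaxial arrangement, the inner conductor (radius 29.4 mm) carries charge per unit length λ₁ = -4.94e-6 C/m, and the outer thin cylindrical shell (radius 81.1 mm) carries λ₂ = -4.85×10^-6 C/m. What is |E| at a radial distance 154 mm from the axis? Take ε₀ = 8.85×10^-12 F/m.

Take a coaxial cylindrical Gaussian surface of radius r = 154 mm and length L (r > 81.1 mm, enclosing both).
λ_enc = λ₁ + λ₂ = (-4.94×10^-6) + (-4.85×10^-6) = -9.79×10^-6 C/m.
Gauss's law: E·2πrL = λ_enc L/ε₀.
E = |λ_enc|/(2πε₀r) = (9.79×10^-6)/(2π·8.85×10^-12·0.154) = 1.14×10^6 N/C.

E ≈ 1.14×10^6 V/m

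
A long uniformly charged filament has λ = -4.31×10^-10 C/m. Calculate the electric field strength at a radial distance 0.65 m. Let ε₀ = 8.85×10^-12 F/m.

E ≈ 11.9 N/C

Take a coaxial cylindrical Gaussian surface of radius r = 0.65 m and length L.
Q_enc = λL, so λ_enc = -4.31e-10 C/m.
Gauss's law: E·2πrL = λ_enc L/ε₀.
E = |λ_enc|/(2πε₀r) = (4.31e-10)/(2π·8.85×10^-12·0.65) = 11.9 N/C.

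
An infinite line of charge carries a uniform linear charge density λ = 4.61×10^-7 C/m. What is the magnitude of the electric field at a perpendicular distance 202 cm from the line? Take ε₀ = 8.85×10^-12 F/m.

Choose a coaxial cylinder of radius r = 202 cm (arbitrary length L) as the Gaussian surface.
Q_enc = λL, so λ_enc = 4.61e-7 C/m.
Gauss's law: E·2πrL = λ_enc L/ε₀.
E = |λ_enc|/(2πε₀r) = (4.61×10^-7)/(2π·8.85×10^-12·2.02) = 4.10×10^3 N/C.

E ≈ 4.10×10^3 V/m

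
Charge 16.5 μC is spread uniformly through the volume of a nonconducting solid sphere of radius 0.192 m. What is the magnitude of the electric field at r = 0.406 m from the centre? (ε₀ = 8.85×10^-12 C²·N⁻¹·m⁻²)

E = 9.00×10^5 N/C

Symmetry ⇒ E = E(r) r̂. Gaussian sphere of radius r = 0.406 m (r > R, so the entire charge is enclosed).
Q_enc = 16.5 μC = 1.65×10^-5 C.
Since E is radial and uniform over the Gaussian sphere, Φ = E·4πr² = Q_enc/ε₀.
E = |Q_enc|/(4πε₀r²) = (1.65e-5)/(4π·8.85×10^-12·(0.406)²) = 9.00×10^5 N/C.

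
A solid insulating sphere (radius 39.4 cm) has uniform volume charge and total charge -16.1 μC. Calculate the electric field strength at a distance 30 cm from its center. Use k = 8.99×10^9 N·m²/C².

Take a concentric spherical Gaussian surface of radius r = 30 cm (r < R).
Only the charge within r is enclosed: Q_enc = Q·(r/R)³ = (-16.1 μC)·(30 cm/39.4 cm)³ = -7.107e-6 C.
Gauss's law: E·4πr² = Q_enc/ε₀.
E = k|Q_enc|/r² = (8.99×10^9)(7.107×10^-6)/(0.3)² = 7.10×10^5 N/C.

E ≈ 7.10×10^5 N/C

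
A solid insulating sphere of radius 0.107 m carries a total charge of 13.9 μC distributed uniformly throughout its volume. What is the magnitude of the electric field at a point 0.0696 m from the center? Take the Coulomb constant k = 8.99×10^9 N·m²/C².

7.10e6 N/C

Take a concentric spherical Gaussian surface of radius r = 0.0696 m (r < R).
Only the charge within r is enclosed: Q_enc = Q·(r/R)³ = (13.9 μC)·(0.0696 m/0.107 m)³ = 3.826×10^-6 C.
Applying ∮E·dA = Q_enc/ε₀ with Φ = E(4πr²):
E = k|Q_enc|/r² = (8.99×10^9)(3.826e-6)/(0.0696)² = 7.10×10^6 N/C.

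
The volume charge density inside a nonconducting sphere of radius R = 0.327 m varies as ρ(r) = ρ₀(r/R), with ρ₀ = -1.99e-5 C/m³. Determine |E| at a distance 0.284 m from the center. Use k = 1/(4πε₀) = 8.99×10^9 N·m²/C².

E ≈ 1.39×10^5 V/m

Use a concentric Gaussian sphere at r = 0.284 m (r < R).
Integrate the density: Q_enc = 4π ∫₀^r ρ₀(r'/R)^1 r'² dr' = 4πρ₀ r^4/(4·R) = -1.244×10^-6 C.
Gauss's law: E·4πr² = Q_enc/ε₀.
E = k|Q_enc|/r² = (8.99×10^9)(1.244×10^-6)/(0.284)² = 1.39e5 N/C.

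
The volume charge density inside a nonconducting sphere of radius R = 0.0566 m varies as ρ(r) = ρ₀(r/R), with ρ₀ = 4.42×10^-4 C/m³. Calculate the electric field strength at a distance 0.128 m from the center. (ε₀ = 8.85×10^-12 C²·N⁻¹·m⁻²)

E = 1.38×10^5 N/C

Symmetry ⇒ E = E(r) r̂. Gaussian sphere of radius r = 0.128 m (r > R, all charge enclosed).
Q_enc = 4π ∫₀^R ρ₀(r'/R)^1 r'² dr' = 4πρ₀R³/4 = 2.518×10^-7 C.
Applying ∮E·dA = Q_enc/ε₀ with Φ = E(4πr²):
E = |Q_enc|/(4πε₀r²) = (2.518×10^-7)/(4π·8.85×10^-12·(0.128)²) = 1.38×10^5 N/C.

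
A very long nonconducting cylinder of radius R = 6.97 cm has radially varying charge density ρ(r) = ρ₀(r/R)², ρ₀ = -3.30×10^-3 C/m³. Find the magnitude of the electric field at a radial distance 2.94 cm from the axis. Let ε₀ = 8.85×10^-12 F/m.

E = 4.88e5 V/m

Take a coaxial cylindrical Gaussian surface of radius r = 2.94 cm and length L (r < R).
Integrating ρ over the cross-section to radius r: λ_enc = (2πρ₀/R²) ∫₀^r r'^3 dr' = 2πρ₀ r^4/(4·R²) = -7.972×10^-7 C/m.
Gauss's law: E·2πrL = λ_enc L/ε₀.
E = |λ_enc|/(2πε₀r) = (7.972×10^-7)/(2π·8.85×10^-12·0.0294) = 4.88×10^5 N/C.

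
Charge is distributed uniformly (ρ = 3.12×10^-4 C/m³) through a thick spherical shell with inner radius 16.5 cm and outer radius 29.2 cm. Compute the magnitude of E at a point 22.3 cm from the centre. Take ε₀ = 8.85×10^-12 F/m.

Symmetry ⇒ E = E(r) r̂. Gaussian sphere of radius r = 22.3 cm (within the shell material, 16.5 cm < r < 29.2 cm).
Only the shell between 16.5 cm and r is enclosed: Q_enc = ρ·(4π/3)(r³ − a³) = (3.12×10^-4)·(4π/3)·((0.223)³ − (0.165)³) = 8.622×10^-6 C.
Since E is radial and uniform over the Gaussian sphere, Φ = E·4πr² = Q_enc/ε₀.
E = |Q_enc|/(4πε₀r²) = (8.622×10^-6)/(4π·8.85×10^-12·(0.223)²) = 1.56e6 N/C.

E = 1.56e6 N/C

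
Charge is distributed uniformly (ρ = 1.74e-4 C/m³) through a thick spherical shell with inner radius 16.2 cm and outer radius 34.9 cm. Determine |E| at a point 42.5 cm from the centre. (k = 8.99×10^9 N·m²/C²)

By spherical symmetry E is radial; choose a Gaussian sphere of radius r = 42.5 cm (r > 34.9 cm, enclosing the whole shell).
Q_enc = ρ·(4π/3)(b³ − a³) = (1.74×10^-4)·(4π/3)·((0.349)³ − (0.162)³) = 2.788×10^-5 C.
Gauss's law: E·4πr² = Q_enc/ε₀.
E = k|Q_enc|/r² = (8.99×10^9)(2.788×10^-5)/(0.425)² = 1.39×10^6 N/C.

E ≈ 1.39×10^6 V/m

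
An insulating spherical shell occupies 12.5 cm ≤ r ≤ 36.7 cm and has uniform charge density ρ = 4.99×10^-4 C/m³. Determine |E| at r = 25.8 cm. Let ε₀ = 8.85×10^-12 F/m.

|E| ≈ 4.30×10^6 N/C

By spherical symmetry E is radial; choose a Gaussian sphere of radius r = 25.8 cm (within the shell material, 12.5 cm < r < 36.7 cm).
Only the shell between 12.5 cm and r is enclosed: Q_enc = ρ·(4π/3)(r³ − a³) = (4.99×10^-4)·(4π/3)·((0.258)³ − (0.125)³) = 3.181e-5 C.
Gauss's law: E·4πr² = Q_enc/ε₀.
E = |Q_enc|/(4πε₀r²) = (3.181e-5)/(4π·8.85×10^-12·(0.258)²) = 4.30×10^6 N/C.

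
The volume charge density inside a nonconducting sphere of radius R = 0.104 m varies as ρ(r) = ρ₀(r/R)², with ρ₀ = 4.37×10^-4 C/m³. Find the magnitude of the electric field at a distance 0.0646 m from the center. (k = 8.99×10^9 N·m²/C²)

E = 2.46e5 N/C

Symmetry ⇒ E = E(r) r̂. Gaussian sphere of radius r = 0.0646 m (r < R).
Q_enc = ∫₀^r ρ(r')·4πr'² dr' = (4πρ₀/R²) ∫₀^r r'^4 dr' = 4πρ₀ r^5/(5·R²) = 1.142×10^-7 C.
Since E is radial and uniform over the Gaussian sphere, Φ = E·4πr² = Q_enc/ε₀.
E = k|Q_enc|/r² = (8.99×10^9)(1.142×10^-7)/(0.0646)² = 2.46e5 N/C.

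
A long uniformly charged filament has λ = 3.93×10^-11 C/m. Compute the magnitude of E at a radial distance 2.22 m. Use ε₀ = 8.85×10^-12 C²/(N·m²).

Choose a coaxial cylinder of radius r = 2.22 m (arbitrary length L) as the Gaussian surface.
Q_enc = λL, so λ_enc = 3.93e-11 C/m.
Since E is radial and uniform over the curved surface, Φ = E·2πrL = Q_enc/ε₀ = λ_enc L/ε₀.
E = |λ_enc|/(2πε₀r) = (3.93×10^-11)/(2π·8.85×10^-12·2.22) = 0.318 N/C.

E ≈ 0.318 V/m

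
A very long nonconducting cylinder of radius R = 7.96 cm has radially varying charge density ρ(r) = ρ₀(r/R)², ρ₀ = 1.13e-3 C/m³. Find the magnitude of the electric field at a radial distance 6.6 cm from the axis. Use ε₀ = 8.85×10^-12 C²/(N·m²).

|E| = 1.45×10^6 V/m

Choose a coaxial cylinder of radius r = 6.6 cm (arbitrary length L) as the Gaussian surface (r < R).
Integrating ρ over the cross-section to radius r: λ_enc = (2πρ₀/R²) ∫₀^r r'^3 dr' = 2πρ₀ r^4/(4·R²) = 5.316×10^-6 C/m.
Since E is radial and uniform over the curved surface, Φ = E·2πrL = Q_enc/ε₀ = λ_enc L/ε₀.
E = |λ_enc|/(2πε₀r) = (5.316×10^-6)/(2π·8.85×10^-12·0.066) = 1.45×10^6 N/C.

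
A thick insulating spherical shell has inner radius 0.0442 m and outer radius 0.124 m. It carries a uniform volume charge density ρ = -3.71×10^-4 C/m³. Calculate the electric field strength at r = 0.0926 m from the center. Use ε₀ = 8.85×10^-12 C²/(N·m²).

|E| ≈ 1.15×10^6 N/C

By spherical symmetry E is radial; choose a Gaussian sphere of radius r = 0.0926 m (within the shell material, 0.0442 m < r < 0.124 m).
Enclosed charge is the volume from a to r: Q_enc = (4π/3)ρ(r³ − a³) = -1.10×10^-6 C.
Since E is radial and uniform over the Gaussian sphere, Φ = E·4πr² = Q_enc/ε₀.
E = |Q_enc|/(4πε₀r²) = (1.10×10^-6)/(4π·8.85×10^-12·(0.0926)²) = 1.15×10^6 N/C.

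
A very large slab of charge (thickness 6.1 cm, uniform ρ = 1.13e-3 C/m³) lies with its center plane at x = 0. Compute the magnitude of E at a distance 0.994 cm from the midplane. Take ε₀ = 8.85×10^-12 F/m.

By symmetry E is perpendicular to the slab. A Gaussian pillbox from −0.994 cm to +0.994 cm (face area A) lies entirely within the slab.
Q_enc = ρ·(2x)·A and flux = 2EA, so 2EA = 2ρxA/ε₀ ⇒ E = |ρ|x/ε₀.
E = (1.13×10^-3)(0.00994)/(8.85×10^-12) = 1.27e6 N/C.

|E| ≈ 1.27e6 N/C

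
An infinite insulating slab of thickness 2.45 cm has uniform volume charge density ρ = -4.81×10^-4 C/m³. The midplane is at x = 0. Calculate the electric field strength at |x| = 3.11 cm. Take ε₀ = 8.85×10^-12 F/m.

|E| = 6.66×10^5 V/m

The point |x| = 3.11 cm lies outside the slab (half-thickness 0.01225 m). A symmetric pillbox spanning the full slab encloses Q_enc = ρ·d·A.
Flux = 2EA ⇒ E = |ρ|d/(2ε₀), independent of distance outside.
E = (4.81×10^-4)(0.0245)/(2·8.85×10^-12) = 6.66×10^5 N/C.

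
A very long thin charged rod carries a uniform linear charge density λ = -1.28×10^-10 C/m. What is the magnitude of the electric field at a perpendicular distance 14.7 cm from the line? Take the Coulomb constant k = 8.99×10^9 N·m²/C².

Coaxial Gaussian cylinder, radius r = 14.7 cm, length L.
Q_enc = λL, so λ_enc = -1.28×10^-10 C/m.
Gauss's law: E·2πrL = λ_enc L/ε₀.
E = 2k|λ_enc|/r = 2(8.99×10^9)(1.28×10^-10)/(0.147) = 15.7 N/C.

|E| ≈ 15.7 N/C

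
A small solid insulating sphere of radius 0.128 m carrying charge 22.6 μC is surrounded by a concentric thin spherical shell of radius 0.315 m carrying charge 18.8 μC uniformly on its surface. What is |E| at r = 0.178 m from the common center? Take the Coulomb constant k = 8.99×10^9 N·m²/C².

E = 6.41e6 V/m

Use a concentric Gaussian sphere at r = 0.178 m (between the bodies, 0.128 m < r < 0.315 m).
The shell at 0.315 m lies outside the Gaussian surface, so Q_enc = 22.6 μC = 2.26e-5 C.
By Gauss's law, ∮E·dA = E·4πr² = Q_enc/ε₀.
E = k|Q_enc|/r² = (8.99×10^9)(2.26e-5)/(0.178)² = 6.41e6 N/C.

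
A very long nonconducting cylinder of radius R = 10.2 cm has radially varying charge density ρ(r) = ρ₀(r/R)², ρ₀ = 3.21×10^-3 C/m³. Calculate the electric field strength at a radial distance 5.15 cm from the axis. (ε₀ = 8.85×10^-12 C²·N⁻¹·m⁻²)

Choose a coaxial cylinder of radius r = 5.15 cm (arbitrary length L) as the Gaussian surface (r < R).
λ_enc = ∫₀^r ρ(r')·2πr' dr' = (2πρ₀/R²)·r^4/4 = 3.409×10^-6 C/m.
Since E is radial and uniform over the curved surface, Φ = E·2πrL = Q_enc/ε₀ = λ_enc L/ε₀.
E = |λ_enc|/(2πε₀r) = (3.409×10^-6)/(2π·8.85×10^-12·0.0515) = 1.19e6 N/C.

|E| = 1.19×10^6 N/C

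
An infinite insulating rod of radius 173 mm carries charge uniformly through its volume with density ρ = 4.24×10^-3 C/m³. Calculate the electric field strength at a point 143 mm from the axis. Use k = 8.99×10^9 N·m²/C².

Choose a coaxial cylinder of radius r = 143 mm (arbitrary length L) as the Gaussian surface (r < R).
Enclosed charge per unit length: λ_enc = ρ·πr² = (4.24×10^-3)π(0.143)² = 2.724×10^-4 C/m.
Gauss's law: E·2πrL = λ_enc L/ε₀.
E = 2k|λ_enc|/r = 2(8.99×10^9)(2.724×10^-4)/(0.143) = 3.42e7 N/C.

|E| = 3.42×10^7 N/C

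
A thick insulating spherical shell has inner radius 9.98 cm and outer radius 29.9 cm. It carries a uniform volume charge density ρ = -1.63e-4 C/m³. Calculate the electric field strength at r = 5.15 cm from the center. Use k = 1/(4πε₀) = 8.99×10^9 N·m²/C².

|E| = 0 N/C

Use a concentric Gaussian sphere at r = 5.15 cm (r < 9.98 cm, inside the empty cavity).
No charge is enclosed, so by Gauss's law E·4πr² = 0 ⇒ E = 0.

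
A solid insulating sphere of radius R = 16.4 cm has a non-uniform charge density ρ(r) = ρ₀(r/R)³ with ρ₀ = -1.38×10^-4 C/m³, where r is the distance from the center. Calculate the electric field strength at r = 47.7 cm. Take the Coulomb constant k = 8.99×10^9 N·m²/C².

|E| = 5.04e4 N/C

Take a concentric spherical Gaussian surface of radius r = 47.7 cm (r > R, all charge enclosed).
Q_enc = 4π ∫₀^R ρ₀(r'/R)^3 r'² dr' = 4πρ₀R³/6 = -1.275×10^-6 C.
By Gauss's law, ∮E·dA = E·4πr² = Q_enc/ε₀.
E = k|Q_enc|/r² = (8.99×10^9)(1.275×10^-6)/(0.477)² = 5.04×10^4 N/C.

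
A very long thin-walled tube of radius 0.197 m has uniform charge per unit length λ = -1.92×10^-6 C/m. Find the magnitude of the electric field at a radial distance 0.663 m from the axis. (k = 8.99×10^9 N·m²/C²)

Choose a coaxial cylinder of radius r = 0.663 m (arbitrary length L) as the Gaussian surface (r > 0.197 m).
The full line charge is enclosed: λ_enc = -1.92e-6 C/m.
Applying ∮E·dA = Q_enc/ε₀ with the end caps contributing no flux:
E = 2k|λ_enc|/r = 2(8.99×10^9)(1.92×10^-6)/(0.663) = 5.21×10^4 N/C.

E ≈ 5.21×10^4 N/C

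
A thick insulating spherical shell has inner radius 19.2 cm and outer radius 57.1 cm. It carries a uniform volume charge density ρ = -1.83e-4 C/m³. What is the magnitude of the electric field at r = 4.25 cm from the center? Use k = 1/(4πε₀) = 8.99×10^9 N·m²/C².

Take a concentric spherical Gaussian surface of radius r = 4.25 cm (r < 19.2 cm, inside the empty cavity).
Q_enc = 0 (all charge lies at larger r); Gauss's law gives E = 0.

E = 0 (no enclosed charge)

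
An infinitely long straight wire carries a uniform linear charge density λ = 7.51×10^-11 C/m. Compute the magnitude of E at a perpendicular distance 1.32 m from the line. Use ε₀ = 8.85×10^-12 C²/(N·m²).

Choose a coaxial cylinder of radius r = 1.32 m (arbitrary length L) as the Gaussian surface.
Q_enc = λL, so λ_enc = 7.51×10^-11 C/m.
Gauss's law: E·2πrL = λ_enc L/ε₀.
E = |λ_enc|/(2πε₀r) = (7.51×10^-11)/(2π·8.85×10^-12·1.32) = 1.02 N/C.

|E| = 1.02 V/m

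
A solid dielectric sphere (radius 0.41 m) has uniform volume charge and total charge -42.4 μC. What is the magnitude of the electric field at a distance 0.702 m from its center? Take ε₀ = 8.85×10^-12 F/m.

E = 7.74e5 V/m

Take a concentric spherical Gaussian surface of radius r = 0.702 m (r > R, so the entire charge is enclosed).
Q_enc = -42.4 μC = -4.24e-5 C.
Applying ∮E·dA = Q_enc/ε₀ with Φ = E(4πr²):
E = |Q_enc|/(4πε₀r²) = (4.24e-5)/(4π·8.85×10^-12·(0.702)²) = 7.74×10^5 N/C.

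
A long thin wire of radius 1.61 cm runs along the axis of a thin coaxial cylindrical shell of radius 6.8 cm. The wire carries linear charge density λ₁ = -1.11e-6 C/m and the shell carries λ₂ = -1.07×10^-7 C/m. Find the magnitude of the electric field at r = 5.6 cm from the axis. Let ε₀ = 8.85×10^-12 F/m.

|E| = 3.56×10^5 V/m

Choose a coaxial cylinder of radius r = 5.6 cm (arbitrary length L) as the Gaussian surface (between the conductors, 1.61 cm < r < 6.8 cm).
Only the inner wire is enclosed; the outer shell contributes nothing inside itself. λ_enc = λ₁ = -1.11×10^-6 C/m.
Gauss's law: E·2πrL = λ_enc L/ε₀.
E = |λ_enc|/(2πε₀r) = (1.11×10^-6)/(2π·8.85×10^-12·0.056) = 3.56×10^5 N/C.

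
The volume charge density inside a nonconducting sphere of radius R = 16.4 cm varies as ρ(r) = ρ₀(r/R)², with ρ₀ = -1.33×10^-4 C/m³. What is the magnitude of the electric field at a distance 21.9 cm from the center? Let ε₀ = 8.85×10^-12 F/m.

By spherical symmetry E is radial; choose a Gaussian sphere of radius r = 21.9 cm (r > R, all charge enclosed).
Q_enc = 4π ∫₀^R ρ₀(r'/R)^2 r'² dr' = 4πρ₀R³/5 = -1.474e-6 C.
Applying ∮E·dA = Q_enc/ε₀ with Φ = E(4πr²):
E = |Q_enc|/(4πε₀r²) = (1.474×10^-6)/(4π·8.85×10^-12·(0.219)²) = 2.76e5 N/C.

|E| ≈ 2.76×10^5 V/m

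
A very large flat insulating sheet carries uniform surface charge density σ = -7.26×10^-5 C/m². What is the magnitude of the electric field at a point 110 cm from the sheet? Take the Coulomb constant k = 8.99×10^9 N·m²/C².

E = 4.10×10^6 V/m

The symmetry is planar: E is normal to the sheet and the same magnitude on both sides. Take a pillbox straddling the sheet with end-cap area A.
Flux Φ = 2EA and Q_enc = σA, so 2EA = σA/ε₀ ⇒ E = |σ|/(2ε₀), independent of distance.
E = 2πk|σ| = 2π(8.99×10^9)(7.26×10^-5) = 4.10×10^6 N/C.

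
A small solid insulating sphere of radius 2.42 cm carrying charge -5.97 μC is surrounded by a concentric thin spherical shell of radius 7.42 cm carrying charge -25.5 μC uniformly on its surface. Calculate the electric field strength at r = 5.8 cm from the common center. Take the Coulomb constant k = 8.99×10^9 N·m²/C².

Symmetry ⇒ E = E(r) r̂. Gaussian sphere of radius r = 5.8 cm (between the bodies, 2.42 cm < r < 7.42 cm).
Only the inner charge is enclosed; the outer shell contributes nothing inside itself. Q_enc = -5.97 μC = -5.97×10^-6 C.
Since E is radial and uniform over the Gaussian sphere, Φ = E·4πr² = Q_enc/ε₀.
E = k|Q_enc|/r² = (8.99×10^9)(5.97e-6)/(0.058)² = 1.60e7 N/C.

|E| ≈ 1.60×10^7 N/C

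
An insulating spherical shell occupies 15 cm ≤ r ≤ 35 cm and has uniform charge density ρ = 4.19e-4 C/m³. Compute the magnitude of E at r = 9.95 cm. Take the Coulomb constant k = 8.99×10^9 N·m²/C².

|E| = 0 N/C

Symmetry ⇒ E = E(r) r̂. Gaussian sphere of radius r = 9.95 cm (r < 15 cm, inside the empty cavity).
Q_enc = 0 (all charge lies at larger r); Gauss's law gives E = 0.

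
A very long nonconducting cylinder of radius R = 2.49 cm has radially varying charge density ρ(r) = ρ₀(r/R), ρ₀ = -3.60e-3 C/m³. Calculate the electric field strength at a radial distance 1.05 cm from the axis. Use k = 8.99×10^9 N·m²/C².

Coaxial Gaussian cylinder, radius r = 1.05 cm, length L (r < R).
λ_enc = ∫₀^r ρ(r')·2πr' dr' = (2πρ₀/R)·r^3/3 = -3.505×10^-7 C/m.
By Gauss's law (flux through the curved wall only), E·2πrL = λ_enc L/ε₀.
E = 2k|λ_enc|/r = 2(8.99×10^9)(3.505×10^-7)/(0.0105) = 6.00×10^5 N/C.

|E| ≈ 6.00e5 V/m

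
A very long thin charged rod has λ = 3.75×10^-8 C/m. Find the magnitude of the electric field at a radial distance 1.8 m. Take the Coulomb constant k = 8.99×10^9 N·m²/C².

Coaxial Gaussian cylinder, radius r = 1.8 m, length L.
Q_enc = λL, so λ_enc = 3.75×10^-8 C/m.
Applying ∮E·dA = Q_enc/ε₀ with the end caps contributing no flux:
E = 2k|λ_enc|/r = 2(8.99×10^9)(3.75e-8)/(1.8) = 375 N/C.

375 N/C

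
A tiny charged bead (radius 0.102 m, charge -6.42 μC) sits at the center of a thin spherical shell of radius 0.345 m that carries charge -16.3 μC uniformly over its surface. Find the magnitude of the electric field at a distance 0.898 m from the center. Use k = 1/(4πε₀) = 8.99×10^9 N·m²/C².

2.53e5 N/C

Use a concentric Gaussian sphere at r = 0.898 m (r > 0.345 m, enclosing both).
Q_enc = (-6.42 μC) + (-16.3 μC) = -2.272×10^-5 C.
By Gauss's law, ∮E·dA = E·4πr² = Q_enc/ε₀.
E = k|Q_enc|/r² = (8.99×10^9)(2.272e-5)/(0.898)² = 2.53×10^5 N/C.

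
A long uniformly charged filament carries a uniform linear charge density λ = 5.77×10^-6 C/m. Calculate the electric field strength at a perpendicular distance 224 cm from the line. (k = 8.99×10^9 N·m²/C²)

|E| = 4.63e4 V/m

By cylindrical symmetry E is radial; use a coaxial Gaussian cylinder of radius 224 cm and length L.
Q_enc = λL, so λ_enc = 5.77×10^-6 C/m.
Since E is radial and uniform over the curved surface, Φ = E·2πrL = Q_enc/ε₀ = λ_enc L/ε₀.
E = 2k|λ_enc|/r = 2(8.99×10^9)(5.77e-6)/(2.24) = 4.63×10^4 N/C.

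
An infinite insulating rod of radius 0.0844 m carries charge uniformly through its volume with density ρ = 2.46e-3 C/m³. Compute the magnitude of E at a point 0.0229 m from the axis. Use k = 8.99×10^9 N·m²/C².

Take a coaxial cylindrical Gaussian surface of radius r = 0.0229 m and length L (r < R).
Enclosed charge per unit length: λ_enc = ρ·πr² = (2.46×10^-3)π(0.0229)² = 4.053×10^-6 C/m.
Since E is radial and uniform over the curved surface, Φ = E·2πrL = Q_enc/ε₀ = λ_enc L/ε₀.
E = 2k|λ_enc|/r = 2(8.99×10^9)(4.053×10^-6)/(0.0229) = 3.18×10^6 N/C.

3.18e6 N/C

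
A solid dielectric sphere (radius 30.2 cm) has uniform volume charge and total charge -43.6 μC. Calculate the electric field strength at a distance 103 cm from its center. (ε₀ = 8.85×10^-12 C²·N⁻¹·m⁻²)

By spherical symmetry E is radial; choose a Gaussian sphere of radius r = 103 cm (r > R, so the entire charge is enclosed).
Q_enc = -43.6 μC = -4.36×10^-5 C.
Applying ∮E·dA = Q_enc/ε₀ with Φ = E(4πr²):
E = |Q_enc|/(4πε₀r²) = (4.36×10^-5)/(4π·8.85×10^-12·(1.03)²) = 3.70×10^5 N/C.

|E| ≈ 3.70×10^5 V/m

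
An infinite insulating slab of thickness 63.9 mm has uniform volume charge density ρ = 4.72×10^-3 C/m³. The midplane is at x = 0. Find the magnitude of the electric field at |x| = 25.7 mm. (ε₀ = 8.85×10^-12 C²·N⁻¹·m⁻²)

By symmetry E is perpendicular to the slab. A Gaussian pillbox from −25.7 mm to +25.7 mm (face area A) lies entirely within the slab.
Q_enc = ρ·(2x)·A and flux = 2EA, so 2EA = 2ρxA/ε₀ ⇒ E = |ρ|x/ε₀.
E = (4.72×10^-3)(0.0257)/(8.85×10^-12) = 1.37×10^7 N/C.

E = 1.37e7 N/C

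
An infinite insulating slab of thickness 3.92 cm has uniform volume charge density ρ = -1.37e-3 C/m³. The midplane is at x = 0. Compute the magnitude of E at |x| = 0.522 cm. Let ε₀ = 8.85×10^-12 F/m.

By symmetry E is perpendicular to the slab. A Gaussian pillbox from −0.522 cm to +0.522 cm (face area A) lies entirely within the slab.
Q_enc = ρ·(2x)·A and flux = 2EA, so 2EA = 2ρxA/ε₀ ⇒ E = |ρ|x/ε₀.
E = (1.37×10^-3)(0.00522)/(8.85×10^-12) = 8.08×10^5 N/C.

E = 8.08×10^5 V/m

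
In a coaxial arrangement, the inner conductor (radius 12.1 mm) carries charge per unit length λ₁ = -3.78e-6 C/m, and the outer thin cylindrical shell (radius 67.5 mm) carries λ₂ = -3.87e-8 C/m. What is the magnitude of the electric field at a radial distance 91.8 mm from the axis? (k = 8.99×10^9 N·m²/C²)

Take a coaxial cylindrical Gaussian surface of radius r = 91.8 mm and length L (r > 67.5 mm, enclosing both).
λ_enc = λ₁ + λ₂ = (-3.78×10^-6) + (-3.87×10^-8) = -3.819×10^-6 C/m.
Gauss's law: E·2πrL = λ_enc L/ε₀.
E = 2k|λ_enc|/r = 2(8.99×10^9)(3.819×10^-6)/(0.0918) = 7.48×10^5 N/C.

7.48e5 N/C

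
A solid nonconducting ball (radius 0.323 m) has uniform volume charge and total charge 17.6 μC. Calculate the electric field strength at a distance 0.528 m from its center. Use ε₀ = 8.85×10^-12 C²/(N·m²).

E = 5.68×10^5 N/C

Use a concentric Gaussian sphere at r = 0.528 m (r > R, so the entire charge is enclosed).
Q_enc = 17.6 μC = 1.76×10^-5 C.
By Gauss's law, ∮E·dA = E·4πr² = Q_enc/ε₀.
E = |Q_enc|/(4πε₀r²) = (1.76e-5)/(4π·8.85×10^-12·(0.528)²) = 5.68×10^5 N/C.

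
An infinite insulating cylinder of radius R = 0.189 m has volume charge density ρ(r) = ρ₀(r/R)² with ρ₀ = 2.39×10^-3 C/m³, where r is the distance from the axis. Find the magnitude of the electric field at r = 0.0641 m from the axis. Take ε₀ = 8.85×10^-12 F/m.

By cylindrical symmetry E is radial; use a coaxial Gaussian cylinder of radius 0.0641 m and length L (r < R).
λ_enc = ∫₀^r ρ(r')·2πr' dr' = (2πρ₀/R²)·r^4/4 = 1.774×10^-6 C/m.
Since E is radial and uniform over the curved surface, Φ = E·2πrL = Q_enc/ε₀ = λ_enc L/ε₀.
E = |λ_enc|/(2πε₀r) = (1.774×10^-6)/(2π·8.85×10^-12·0.0641) = 4.98×10^5 N/C.

E ≈ 4.98×10^5 N/C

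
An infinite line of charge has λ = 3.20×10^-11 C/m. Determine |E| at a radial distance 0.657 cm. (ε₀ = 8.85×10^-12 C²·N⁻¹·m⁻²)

Take a coaxial cylindrical Gaussian surface of radius r = 0.657 cm and length L.
Q_enc = λL, so λ_enc = 3.20×10^-11 C/m.
By Gauss's law (flux through the curved wall only), E·2πrL = λ_enc L/ε₀.
E = |λ_enc|/(2πε₀r) = (3.20e-11)/(2π·8.85×10^-12·0.00657) = 87.6 N/C.

|E| = 87.6 N/C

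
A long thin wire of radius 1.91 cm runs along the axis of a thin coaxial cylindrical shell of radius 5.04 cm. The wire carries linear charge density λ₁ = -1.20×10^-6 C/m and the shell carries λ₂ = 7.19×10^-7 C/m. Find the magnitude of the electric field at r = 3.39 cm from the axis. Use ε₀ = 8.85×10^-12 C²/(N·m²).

E ≈ 6.37×10^5 N/C

Take a coaxial cylindrical Gaussian surface of radius r = 3.39 cm and length L (between the conductors, 1.91 cm < r < 5.04 cm).
The shell at 5.04 cm lies outside the Gaussian surface, so λ_enc = λ₁ = -1.20e-6 C/m.
By Gauss's law (flux through the curved wall only), E·2πrL = λ_enc L/ε₀.
E = |λ_enc|/(2πε₀r) = (1.20×10^-6)/(2π·8.85×10^-12·0.0339) = 6.37×10^5 N/C.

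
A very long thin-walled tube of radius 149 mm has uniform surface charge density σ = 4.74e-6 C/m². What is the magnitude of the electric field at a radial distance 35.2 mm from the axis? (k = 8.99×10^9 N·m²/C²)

|E| = 0 N/C

Take a coaxial cylindrical Gaussian surface of radius r = 35.2 mm and length L (r < 149 mm, inside the shell).
All the surface charge lies outside this cylinder: Q_enc = 0, hence E = 0.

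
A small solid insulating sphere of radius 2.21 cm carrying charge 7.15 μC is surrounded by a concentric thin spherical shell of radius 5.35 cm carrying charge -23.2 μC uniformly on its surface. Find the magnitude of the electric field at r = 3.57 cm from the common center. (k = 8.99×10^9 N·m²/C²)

By spherical symmetry E is radial; choose a Gaussian sphere of radius r = 3.57 cm (between the bodies, 2.21 cm < r < 5.35 cm).
Only the inner charge is enclosed; the outer shell contributes nothing inside itself. Q_enc = 7.15 μC = 7.15×10^-6 C.
By Gauss's law, ∮E·dA = E·4πr² = Q_enc/ε₀.
E = k|Q_enc|/r² = (8.99×10^9)(7.15e-6)/(0.0357)² = 5.04×10^7 N/C.

E ≈ 5.04×10^7 V/m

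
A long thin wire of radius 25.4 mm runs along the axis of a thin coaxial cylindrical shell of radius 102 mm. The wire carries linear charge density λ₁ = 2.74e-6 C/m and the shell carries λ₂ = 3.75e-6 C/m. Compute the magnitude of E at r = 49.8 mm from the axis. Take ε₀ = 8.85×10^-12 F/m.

Choose a coaxial cylinder of radius r = 49.8 mm (arbitrary length L) as the Gaussian surface (between the conductors, 25.4 mm < r < 102 mm).
The shell at 102 mm lies outside the Gaussian surface, so λ_enc = λ₁ = 2.74×10^-6 C/m.
Gauss's law: E·2πrL = λ_enc L/ε₀.
E = |λ_enc|/(2πε₀r) = (2.74×10^-6)/(2π·8.85×10^-12·0.0498) = 9.89×10^5 N/C.

E = 9.89e5 N/C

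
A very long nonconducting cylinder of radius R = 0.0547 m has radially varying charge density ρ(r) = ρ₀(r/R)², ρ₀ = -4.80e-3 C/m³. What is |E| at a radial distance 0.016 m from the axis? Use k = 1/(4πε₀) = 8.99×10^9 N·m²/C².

Choose a coaxial cylinder of radius r = 0.016 m (arbitrary length L) as the Gaussian surface (r < R).
λ_enc = ∫₀^r ρ(r')·2πr' dr' = (2πρ₀/R²)·r^4/4 = -1.651e-7 C/m.
Since E is radial and uniform over the curved surface, Φ = E·2πrL = Q_enc/ε₀ = λ_enc L/ε₀.
E = 2k|λ_enc|/r = 2(8.99×10^9)(1.651×10^-7)/(0.016) = 1.86×10^5 N/C.

1.86×10^5 V/m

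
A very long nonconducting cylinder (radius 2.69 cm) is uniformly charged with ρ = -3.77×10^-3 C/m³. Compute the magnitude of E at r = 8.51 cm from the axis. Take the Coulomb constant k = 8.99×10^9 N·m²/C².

Take a coaxial cylindrical Gaussian surface of radius r = 8.51 cm and length L (r > 2.69 cm, full cross-section enclosed).
λ_enc = ρ·πR² = (-3.77e-3)π(0.0269)² = -8.57×10^-6 C/m.
Since E is radial and uniform over the curved surface, Φ = E·2πrL = Q_enc/ε₀ = λ_enc L/ε₀.
E = 2k|λ_enc|/r = 2(8.99×10^9)(8.57e-6)/(0.0851) = 1.81e6 N/C.

E ≈ 1.81e6 N/C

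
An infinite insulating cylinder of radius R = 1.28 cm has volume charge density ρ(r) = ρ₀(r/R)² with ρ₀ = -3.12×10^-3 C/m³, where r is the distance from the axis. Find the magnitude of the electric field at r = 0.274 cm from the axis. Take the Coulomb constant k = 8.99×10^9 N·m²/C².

|E| = 1.11e4 N/C

Coaxial Gaussian cylinder, radius r = 0.274 cm, length L (r < R).
λ_enc = ∫₀^r ρ(r')·2πr' dr' = (2πρ₀/R²)·r^4/4 = -1.686e-9 C/m.
Applying ∮E·dA = Q_enc/ε₀ with the end caps contributing no flux:
E = 2k|λ_enc|/r = 2(8.99×10^9)(1.686×10^-9)/(0.00274) = 1.11e4 N/C.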